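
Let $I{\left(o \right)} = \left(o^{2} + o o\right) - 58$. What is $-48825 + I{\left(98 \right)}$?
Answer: $-29675$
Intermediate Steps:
$I{\left(o \right)} = -58 + 2 o^{2}$ ($I{\left(o \right)} = \left(o^{2} + o^{2}\right) - 58 = 2 o^{2} - 58 = -58 + 2 o^{2}$)
$-48825 + I{\left(98 \right)} = -48825 - \left(58 - 2 \cdot 98^{2}\right) = -48825 + \left(-58 + 2 \cdot 9604\right) = -48825 + \left(-58 + 19208\right) = -48825 + 19150 = -29675$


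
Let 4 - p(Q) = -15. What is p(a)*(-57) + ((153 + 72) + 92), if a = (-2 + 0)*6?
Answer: -766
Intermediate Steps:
a = -12 (a = -2*6 = -12)
p(Q) = 19 (p(Q) = 4 - 1*(-15) = 4 + 15 = 19)
p(a)*(-57) + ((153 + 72) + 92) = 19*(-57) + ((153 + 72) + 92) = -1083 + (225 + 92) = -1083 + 317 = -766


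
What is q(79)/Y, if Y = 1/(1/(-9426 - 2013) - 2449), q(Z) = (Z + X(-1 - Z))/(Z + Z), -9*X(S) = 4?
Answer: -9902988592/8133129 ≈ -1217.6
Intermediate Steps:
X(S) = -4/9 (X(S) = -⅑*4 = -4/9)
q(Z) = (-4/9 + Z)/(2*Z) (q(Z) = (Z - 4/9)/(Z + Z) = (-4/9 + Z)/((2*Z)) = (-4/9 + Z)*(1/(2*Z)) = (-4/9 + Z)/(2*Z))
Y = -11439/28014112 (Y = 1/(1/(-11439) - 2449) = 1/(-1/11439 - 2449) = 1/(-28014112/11439) = -11439/28014112 ≈ -0.00040833)
q(79)/Y = ((1/18)*(-4 + 9*79)/79)/(-11439/28014112) = ((1/18)*(1/79)*(-4 + 711))*(-28014112/11439) = ((1/18)*(1/79)*707)*(-28014112/11439) = (707/1422)*(-28014112/11439) = -9902988592/8133129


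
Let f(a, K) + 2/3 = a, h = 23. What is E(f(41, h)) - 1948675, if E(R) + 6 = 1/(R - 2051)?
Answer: -11754443795/6032 ≈ -1.9487e+6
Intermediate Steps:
f(a, K) = -⅔ + a
E(R) = -6 + 1/(-2051 + R) (E(R) = -6 + 1/(R - 2051) = -6 + 1/(-2051 + R))
E(f(41, h)) - 1948675 = (12307 - 6*(-⅔ + 41))/(-2051 + (-⅔ + 41)) - 1948675 = (12307 - 6*121/3)/(-2051 + 121/3) - 1948675 = (12307 - 242)/(-6032/3) - 1948675 = -3/6032*12065 - 1948675 = -36195/6032 - 1948675 = -11754443795/6032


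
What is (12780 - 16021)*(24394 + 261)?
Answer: -79906855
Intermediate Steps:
(12780 - 16021)*(24394 + 261) = -3241*24655 = -79906855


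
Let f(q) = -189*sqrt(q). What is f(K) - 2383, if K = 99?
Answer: -2383 - 567*sqrt(11) ≈ -4263.5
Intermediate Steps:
f(K) - 2383 = -567*sqrt(11) - 2383 = -2383 - 567*sqrt(11)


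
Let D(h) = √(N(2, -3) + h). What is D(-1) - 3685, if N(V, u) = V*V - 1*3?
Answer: -3685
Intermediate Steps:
N(V, u) = -3 + V² (N(V, u) = V² - 3 = -3 + V²)
D(h) = √(1 + h) (D(h) = √((-3 + 2²) + h) = √((-3 + 4) + h) = √(1 + h))
D(-1) - 3685 = √(1 - 1) - 3685 = √0 - 3685 = 0 - 3685 = -3685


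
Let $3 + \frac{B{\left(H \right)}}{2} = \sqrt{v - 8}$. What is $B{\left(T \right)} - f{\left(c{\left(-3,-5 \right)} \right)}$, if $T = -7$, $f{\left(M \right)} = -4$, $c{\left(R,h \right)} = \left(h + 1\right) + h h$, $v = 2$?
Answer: $-2 + 2 i \sqrt{6} \approx -2.0 + 4.899 i$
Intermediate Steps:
$c{\left(R,h \right)} = 1 + h + h^{2}$ ($c{\left(R,h \right)} = \left(1 + h\right) + h^{2} = 1 + h + h^{2}$)
$B{\left(H \right)} = -6 + 2 i \sqrt{6}$ ($B{\left(H \right)} = -6 + 2 \sqrt{2 - 8} = -6 + 2 \sqrt{-6} = -6 + 2 i \sqrt{6}$)
$B{\left(T \right)} - f{\left(c{\left(-3,-5 \right)} \right)} = \left(-6 + 2 i \sqrt{6}\right) - -4 = \left(-6 + 2 i \sqrt{6}\right) + 4 = -2 + 2 i \sqrt{6}$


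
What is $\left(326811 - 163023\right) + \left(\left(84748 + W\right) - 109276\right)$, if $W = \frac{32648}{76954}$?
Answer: $\frac{5358323344}{38477} \approx 1.3926 \cdot 10^{5}$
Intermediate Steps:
$W = \frac{16324}{38477}$ ($W = 32648 \cdot \frac{1}{76954} = \frac{16324}{38477} \approx 0.42425$)
$\left(326811 - 163023\right) + \left(\left(84748 + W\right) - 109276\right) = \left(326811 - 163023\right) + \left(\left(84748 + \frac{16324}{38477}\right) - 109276\right) = 163788 + \left(\frac{3260865120}{38477} - 109276\right) = 163788 - \frac{943747532}{38477} = \frac{5358323344}{38477}$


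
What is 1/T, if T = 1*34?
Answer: 1/34 ≈ 0.029412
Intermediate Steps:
T = 34
1/T = 1/34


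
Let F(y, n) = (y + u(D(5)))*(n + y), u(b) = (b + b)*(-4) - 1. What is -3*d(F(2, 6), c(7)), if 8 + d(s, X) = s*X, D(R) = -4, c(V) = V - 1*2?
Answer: -3936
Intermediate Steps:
c(V) = -2 + V (c(V) = V - 2 = -2 + V)
u(b) = -1 - 8*b (u(b) = (2*b)*(-4) - 1 = -8*b - 1 = -1 - 8*b)
F(y, n) = (31 + y)*(n + y) (F(y, n) = (y + (-1 - 8*(-4)))*(n + y) = (y + (-1 + 32))*(n + y) = (y + 31)*(n + y) = (31 + y)*(n + y))
d(s, X) = -8 + X*s (d(s, X) = -8 + s*X = -8 + X*s)
-3*d(F(2, 6), c(7)) = -3*(-8 + (-2 + 7)*(2² + 31*6 + 31*2 + 6*2)) = -3*(-8 + 5*(4 + 186 + 62 + 12)) = -3*(-8 + 5*264) = -3*(-8 + 1320) = -3*1312 = -3936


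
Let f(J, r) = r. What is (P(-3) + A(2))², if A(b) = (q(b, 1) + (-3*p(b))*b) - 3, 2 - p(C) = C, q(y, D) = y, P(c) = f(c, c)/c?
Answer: 0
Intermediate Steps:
P(c) = 1 (P(c) = c/c = 1)
p(C) = 2 - C
A(b) = -3 + b + b*(-6 + 3*b) (A(b) = (b + (-3*(2 - b))*b) - 3 = (b + (-6 + 3*b)*b) - 3 = (b + b*(-6 + 3*b)) - 3 = -3 + b + b*(-6 + 3*b))
(P(-3) + A(2))² = (1 + (-3 + 2 + 3*2*(-2 + 2)))² = (1 + (-3 + 2 + 3*2*0))² = (1 + (-3 + 2 + 0))² = (1 - 1)² = 0² = 0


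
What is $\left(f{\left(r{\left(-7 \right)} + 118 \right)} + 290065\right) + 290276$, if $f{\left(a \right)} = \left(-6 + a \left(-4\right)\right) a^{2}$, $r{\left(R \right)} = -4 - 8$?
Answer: $-4251139$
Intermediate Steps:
$r{\left(R \right)} = -12$
$f{\left(a \right)} = a^{2} \left(-6 - 4 a\right)$ ($f{\left(a \right)} = \left(-6 - 4 a\right) a^{2} = a^{2} \left(-6 - 4 a\right)$)
$\left(f{\left(r{\left(-7 \right)} + 118 \right)} + 290065\right) + 290276 = \left(\left(-12 + 118\right)^{2} \left(-6 - 4 \left(-12 + 118\right)\right) + 290065\right) + 290276 = \left(106^{2} \left(-6 - 424\right) + 290065\right) + 290276 = \left(11236 \left(-6 - 424\right) + 290065\right) + 290276 = \left(11236 \left(-430\right) + 290065\right) + 290276 = \left(-4831480 + 290065\right) + 290276 = -4541415 + 290276 = -4251139$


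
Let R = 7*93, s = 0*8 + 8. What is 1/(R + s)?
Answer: 1/659 ≈ 0.0015175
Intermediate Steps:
s = 8 (s = 0 + 8 = 8)
R = 651
1/(R + s) = 1/(651 + 8) = 1/659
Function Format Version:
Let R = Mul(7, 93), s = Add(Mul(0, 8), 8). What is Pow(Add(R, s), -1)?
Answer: Rational(1, 659) ≈ 0.0015175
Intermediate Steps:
s = 8 (s = Add(0, 8) = 8)
R = 651
Pow(Add(R, s), -1) = Pow(Add(651, 8), -1) = Pow(659, -1) = Rational(1, 659)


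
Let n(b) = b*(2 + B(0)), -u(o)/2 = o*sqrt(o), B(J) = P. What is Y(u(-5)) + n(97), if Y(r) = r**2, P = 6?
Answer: 276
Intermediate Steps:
B(J) = 6
u(o) = -2*o**(3/2) (u(o) = -2*o*sqrt(o) = -2*o**(3/2))
n(b) = 8*b (n(b) = b*(2 + 6) = b*8 = 8*b)
Y(u(-5)) + n(97) = (-(-10)*I*sqrt(5))**2 + 8*97 = (-(-10)*I*sqrt(5))**2 + 776 = (10*I*sqrt(5))**2 + 776 = -500 + 776 = 276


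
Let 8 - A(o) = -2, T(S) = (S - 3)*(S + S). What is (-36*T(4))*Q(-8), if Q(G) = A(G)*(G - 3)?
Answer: 31680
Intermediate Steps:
T(S) = 2*S*(-3 + S) (T(S) = (-3 + S)*(2*S) = 2*S*(-3 + S))
A(o) = 10 (A(o) = 8 - 1*(-2) = 8 + 2 = 10)
Q(G) = -30 + 10*G (Q(G) = 10*(G - 3) = 10*(-3 + G) = -30 + 10*G)
(-36*T(4))*Q(-8) = (-72*4*(-3 + 4))*(-30 + 10*(-8)) = (-72*4)*(-30 - 80) = -36*8*(-110) = -288*(-110) = 31680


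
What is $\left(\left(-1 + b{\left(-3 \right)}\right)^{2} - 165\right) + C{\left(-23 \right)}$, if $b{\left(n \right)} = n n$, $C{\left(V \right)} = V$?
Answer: $-124$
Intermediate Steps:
$b{\left(n \right)} = n^{2}$
$\left(\left(-1 + b{\left(-3 \right)}\right)^{2} - 165\right) + C{\left(-23 \right)} = \left(\left(-1 + \left(-3\right)^{2}\right)^{2} - 165\right) - 23 = \left(\left(-1 + 9\right)^{2} - 165\right) - 23 = \left(8^{2} - 165\right) - 23 = \left(64 - 165\right) - 23 = -101 - 23 = -124$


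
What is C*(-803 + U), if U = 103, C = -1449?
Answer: 1014300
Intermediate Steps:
C*(-803 + U) = -1449*(-803 + 103) = -1449*(-700) = 1014300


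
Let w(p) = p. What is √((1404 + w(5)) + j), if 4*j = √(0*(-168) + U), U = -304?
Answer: √(1409 + I*√19) ≈ 37.537 + 0.0581*I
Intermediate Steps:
j = I*√19 (j = √(0*(-168) - 304)/4 = √(0 - 304)/4 = √(-304)/4 = (4*I*√19)/4 = I*√19 ≈ 4.3589*I)
√((1404 + w(5)) + j) = √((1404 + 5) + I*√19) = √(1409 + I*√19)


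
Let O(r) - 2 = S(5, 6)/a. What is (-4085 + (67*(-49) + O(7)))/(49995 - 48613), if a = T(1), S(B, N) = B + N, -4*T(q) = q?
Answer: -3705/691 ≈ -5.3618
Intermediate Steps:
T(q) = -q/4
a = -1/4 (a = -1/4*1 = -1/4 ≈ -0.25000)
O(r) = -42 (O(r) = 2 + (5 + 6)/(-1/4) = 2 + 11*(-4) = 2 - 44 = -42)
(-4085 + (67*(-49) + O(7)))/(49995 - 48613) = (-4085 + (67*(-49) - 42))/(49995 - 48613) = (-4085 + (-3283 - 42))/1382 = (-4085 - 3325)*(1/1382) = -7410*1/1382 = -3705/691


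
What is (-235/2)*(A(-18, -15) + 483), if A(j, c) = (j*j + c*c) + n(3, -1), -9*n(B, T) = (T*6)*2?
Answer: -364250/3 ≈ -1.2142e+5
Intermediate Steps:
n(B, T) = -4*T/3 (n(B, T) = -T*6*2/9 = -6*T*2/9 = -4*T/3)
A(j, c) = 4/3 + c² + j² (A(j, c) = (j*j + c*c) - 4/3*(-1) = (j² + c²) + 4/3 = (c² + j²) + 4/3 = 4/3 + c² + j²)
(-235/2)*(A(-18, -15) + 483) = (-235/2)*((4/3 + (-15)² + (-18)²) + 483) = (-235*½)*((4/3 + 225 + 324) + 483) = -235*(1651/3 + 483)/2 = -235/2*3100/3 = -364250/3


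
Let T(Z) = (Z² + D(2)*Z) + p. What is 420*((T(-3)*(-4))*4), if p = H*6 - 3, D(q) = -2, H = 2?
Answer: -161280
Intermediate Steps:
p = 9 (p = 2*6 - 3 = 12 - 3 = 9)
T(Z) = 9 + Z² - 2*Z (T(Z) = (Z² - 2*Z) + 9 = 9 + Z² - 2*Z)
420*((T(-3)*(-4))*4) = 420*(((9 + (-3)² - 2*(-3))*(-4))*4) = 420*(((9 + 9 + 6)*(-4))*4) = 420*((24*(-4))*4) = 420*(-96*4) = 420*(-384) = -161280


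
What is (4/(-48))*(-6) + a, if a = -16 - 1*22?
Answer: -75/2 ≈ -37.500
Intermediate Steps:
a = -38 (a = -16 - 22 = -38)
(4/(-48))*(-6) + a = (4/(-48))*(-6) - 38 = (4*(-1/48))*(-6) - 38 = -1/12*(-6) - 38 = ½ - 38 = -75/2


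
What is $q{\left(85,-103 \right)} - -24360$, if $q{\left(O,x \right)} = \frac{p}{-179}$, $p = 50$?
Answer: $\frac{4360390}{179} \approx 24360.0$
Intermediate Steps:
$q{\left(O,x \right)} = - \frac{50}{179}$ ($q{\left(O,x \right)} = \frac{50}{-179} = 50 \left(- \frac{1}{179}\right) = - \frac{50}{179}$)
$q{\left(85,-103 \right)} - -24360 = - \frac{50}{179} - -24360 = - \frac{50}{179} + 24360 = \frac{4360390}{179}$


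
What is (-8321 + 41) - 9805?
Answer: -18085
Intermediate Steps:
(-8321 + 41) - 9805 = -8280 - 9805 = -18085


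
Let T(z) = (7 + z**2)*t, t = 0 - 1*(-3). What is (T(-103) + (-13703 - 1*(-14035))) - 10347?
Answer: 21833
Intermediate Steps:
t = 3 (t = 0 + 3 = 3)
T(z) = 21 + 3*z**2 (T(z) = (7 + z**2)*3 = 21 + 3*z**2)
(T(-103) + (-13703 - 1*(-14035))) - 10347 = ((21 + 3*(-103)**2) + (-13703 - 1*(-14035))) - 10347 = ((21 + 3*10609) + (-13703 + 14035)) - 10347 = ((21 + 31827) + 332) - 10347 = (31848 + 332) - 10347 = 32180 - 10347 = 21833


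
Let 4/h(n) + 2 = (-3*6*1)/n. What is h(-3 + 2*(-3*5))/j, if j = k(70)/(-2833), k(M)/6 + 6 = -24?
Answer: -31163/720 ≈ -43.282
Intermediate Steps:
k(M) = -180 (k(M) = -36 + 6*(-24) = -36 - 144 = -180)
j = 180/2833 (j = -180/(-2833) = -180*(-1/2833) = 180/2833 ≈ 0.063537)
h(n) = 4/(-2 - 18/n) (h(n) = 4/(-2 + (-3*6*1)/n) = 4/(-2 + (-18*1)/n) = 4/(-2 - 18/n))
h(-3 + 2*(-3*5))/j = (-2*(-3 + 2*(-3*5))/(9 + (-3 + 2*(-3*5))))/(180/2833) = -2*(-3 + 2*(-15))/(9 + (-3 + 2*(-15)))*(2833/180) = -2*(-3 - 30)/(9 + (-3 - 30))*(2833/180) = -2*(-33)/(9 - 33)*(2833/180) = -2*(-33)/(-24)*(2833/180) = -2*(-33)*(-1/24)*(2833/180) = -11/4*2833/180 = -31163/720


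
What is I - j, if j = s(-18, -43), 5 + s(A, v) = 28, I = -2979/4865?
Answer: -114874/4865 ≈ -23.612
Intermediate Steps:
I = -2979/4865 (I = -2979*1/4865 = -2979/4865 ≈ -0.61233)
s(A, v) = 23 (s(A, v) = -5 + 28 = 23)
j = 23
I - j = -2979/4865 - 1*23 = -2979/4865 - 23 = -114874/4865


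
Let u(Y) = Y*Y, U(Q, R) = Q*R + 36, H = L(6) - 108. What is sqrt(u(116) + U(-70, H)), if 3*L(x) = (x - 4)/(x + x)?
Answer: sqrt(189433)/3 ≈ 145.08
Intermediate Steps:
L(x) = (-4 + x)/(6*x) (L(x) = ((x - 4)/(x + x))/3 = ((-4 + x)/((2*x)))/3 = ((-4 + x)*(1/(2*x)))/3 = ((-4 + x)/(2*x))/3 = (-4 + x)/(6*x))
H = -1943/18 (H = (1/6)*(-4 + 6)/6 - 108 = (1/6)*(1/6)*2 - 108 = 1/18 - 108 = -1943/18 ≈ -107.94)
U(Q, R) = 36 + Q*R
u(Y) = Y**2
sqrt(u(116) + U(-70, H)) = sqrt(116**2 + (36 - 70*(-1943/18))) = sqrt(13456 + (36 + 68005/9)) = sqrt(13456 + 68329/9) = sqrt(189433/9) = sqrt(189433)/3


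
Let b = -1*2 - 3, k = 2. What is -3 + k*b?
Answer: -13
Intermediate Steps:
b = -5 (b = -2 - 3 = -5)
-3 + k*b = -3 + 2*(-5) = -3 - 10 = -13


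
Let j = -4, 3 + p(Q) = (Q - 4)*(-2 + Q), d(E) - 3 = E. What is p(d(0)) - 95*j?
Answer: 376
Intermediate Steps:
d(E) = 3 + E
p(Q) = -3 + (-4 + Q)*(-2 + Q) (p(Q) = -3 + (Q - 4)*(-2 + Q) = -3 + (-4 + Q)*(-2 + Q))
p(d(0)) - 95*j = (5 + (3 + 0)² - 6*(3 + 0)) - 95*(-4) = (5 + 3² - 6*3) + 380 = (5 + 9 - 18) + 380 = -4 + 380 = 376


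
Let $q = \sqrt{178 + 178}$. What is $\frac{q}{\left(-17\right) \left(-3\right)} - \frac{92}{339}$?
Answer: $- \frac{92}{339} + \frac{2 \sqrt{89}}{51} \approx 0.098574$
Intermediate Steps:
$q = 2 \sqrt{89}$ ($q = \sqrt{356} = 2 \sqrt{89} \approx 18.868$)
$\frac{q}{\left(-17\right) \left(-3\right)} - \frac{92}{339} = \frac{2 \sqrt{89}}{\left(-17\right) \left(-3\right)} - \frac{92}{339} = \frac{2 \sqrt{89}}{51} - \frac{92}{339} = - \frac{92}{339} + \frac{2 \sqrt{89}}{51}$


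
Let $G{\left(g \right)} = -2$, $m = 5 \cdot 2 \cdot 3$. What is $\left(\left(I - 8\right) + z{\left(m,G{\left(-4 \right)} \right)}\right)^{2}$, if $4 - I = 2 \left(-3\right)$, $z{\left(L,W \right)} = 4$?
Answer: $36$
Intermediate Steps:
$m = 30$ ($m = 10 \cdot 3 = 30$)
$I = 10$ ($I = 4 - 2 \left(-3\right) = 4 - -6 = 4 + 6 = 10$)
$\left(\left(I - 8\right) + z{\left(m,G{\left(-4 \right)} \right)}\right)^{2} = \left(\left(10 - 8\right) + 4\right)^{2} = \left(2 + 4\right)^{2} = 6^{2} = 36$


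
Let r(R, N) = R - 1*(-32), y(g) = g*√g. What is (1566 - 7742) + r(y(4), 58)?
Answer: -6136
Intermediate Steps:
y(g) = g^(3/2)
r(R, N) = 32 + R (r(R, N) = R + 32 = 32 + R)
(1566 - 7742) + r(y(4), 58) = (1566 - 7742) + (32 + 4^(3/2)) = -6176 + (32 + 8) = -6176 + 40 = -6136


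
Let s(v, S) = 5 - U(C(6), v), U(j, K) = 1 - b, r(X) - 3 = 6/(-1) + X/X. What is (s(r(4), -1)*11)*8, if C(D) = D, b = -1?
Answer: 264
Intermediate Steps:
r(X) = -2 (r(X) = 3 + (6/(-1) + X/X) = 3 + (6*(-1) + 1) = 3 + (-6 + 1) = 3 - 5 = -2)
U(j, K) = 2 (U(j, K) = 1 - 1*(-1) = 1 + 1 = 2)
s(v, S) = 3 (s(v, S) = 5 - 1*2 = 5 - 2 = 3)
(s(r(4), -1)*11)*8 = (3*11)*8 = 33*8 = 264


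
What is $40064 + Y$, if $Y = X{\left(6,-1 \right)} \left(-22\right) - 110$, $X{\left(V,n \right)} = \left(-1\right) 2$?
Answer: $39998$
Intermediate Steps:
$X{\left(V,n \right)} = -2$
$Y = -66$ ($Y = \left(-2\right) \left(-22\right) - 110 = 44 - 110 = -66$)
$40064 + Y = 40064 - 66 = 39998$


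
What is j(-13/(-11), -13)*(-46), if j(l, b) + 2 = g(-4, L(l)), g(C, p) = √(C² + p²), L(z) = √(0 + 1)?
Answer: 92 - 46*√17 ≈ -97.663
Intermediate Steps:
L(z) = 1 (L(z) = √1 = 1)
j(l, b) = -2 + √17 (j(l, b) = -2 + √((-4)² + 1²) = -2 + √(16 + 1) = -2 + √17)
j(-13/(-11), -13)*(-46) = (-2 + √17)*(-46) = 92 - 46*√17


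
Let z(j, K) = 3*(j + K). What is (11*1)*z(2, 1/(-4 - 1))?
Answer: 297/5 ≈ 59.400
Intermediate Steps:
z(j, K) = 3*K + 3*j (z(j, K) = 3*(K + j) = 3*K + 3*j)
(11*1)*z(2, 1/(-4 - 1)) = (11*1)*(3/(-4 - 1) + 3*2) = 11*(3/(-5) + 6) = 11*(3*(-⅕) + 6) = 11*(-⅗ + 6) = 11*(27/5) = 297/5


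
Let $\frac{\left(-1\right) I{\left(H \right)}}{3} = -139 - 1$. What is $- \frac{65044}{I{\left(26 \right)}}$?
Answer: $- \frac{2323}{15} \approx -154.87$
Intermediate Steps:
$I{\left(H \right)} = 420$ ($I{\left(H \right)} = - 3 \left(-139 - 1\right) = \left(-3\right) \left(-140\right) = 420$)
$- \frac{65044}{I{\left(26 \right)}} = - \frac{65044}{420} = \left(-65044\right) \frac{1}{420} = - \frac{2323}{15}$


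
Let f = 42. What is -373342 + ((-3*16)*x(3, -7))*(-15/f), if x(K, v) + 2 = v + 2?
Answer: -373462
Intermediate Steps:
x(K, v) = v (x(K, v) = -2 + (v + 2) = -2 + (2 + v) = v)
-373342 + ((-3*16)*x(3, -7))*(-15/f) = -373342 + (-3*16*(-7))*(-15/42) = -373342 + (-48*(-7))*(-15*1/42) = -373342 + 336*(-5/14) = -373342 - 120 = -373462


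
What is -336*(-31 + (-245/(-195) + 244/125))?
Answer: 15174208/1625 ≈ 9338.0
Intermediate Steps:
-336*(-31 + (-245/(-195) + 244/125)) = -336*(-31 + (-245*(-1/195) + 244*(1/125))) = -336*(-31 + (49/39 + 244/125)) = -336*(-31 + 15641/4875) = -336*(-135484/4875) = 15174208/1625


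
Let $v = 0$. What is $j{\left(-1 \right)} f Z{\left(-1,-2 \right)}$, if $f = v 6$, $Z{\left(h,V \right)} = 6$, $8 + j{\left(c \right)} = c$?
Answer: $0$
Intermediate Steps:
$j{\left(c \right)} = -8 + c$
$f = 0$ ($f = 0 \cdot 6 = 0$)
$j{\left(-1 \right)} f Z{\left(-1,-2 \right)} = \left(-8 - 1\right) 0 \cdot 6 = \left(-9\right) 0 \cdot 6 = 0 \cdot 6 = 0$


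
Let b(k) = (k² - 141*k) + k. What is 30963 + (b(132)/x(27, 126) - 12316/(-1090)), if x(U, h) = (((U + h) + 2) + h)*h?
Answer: 99614643773/3216045 ≈ 30974.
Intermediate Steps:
b(k) = k² - 140*k
x(U, h) = h*(2 + U + 2*h) (x(U, h) = ((2 + U + h) + h)*h = (2 + U + 2*h)*h = h*(2 + U + 2*h))
30963 + (b(132)/x(27, 126) - 12316/(-1090)) = 30963 + ((132*(-140 + 132))/((126*(2 + 27 + 2*126))) - 12316/(-1090)) = 30963 + ((132*(-8))/((126*(2 + 27 + 252))) - 12316*(-1/1090)) = 30963 + (-1056/(126*281) + 6158/545) = 30963 + (-1056/35406 + 6158/545) = 30963 + (-1056*1/35406 + 6158/545) = 30963 + (-176/5901 + 6158/545) = 30963 + 36242438/3216045 = 99614643773/3216045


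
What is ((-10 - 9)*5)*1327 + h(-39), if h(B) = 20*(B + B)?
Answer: -127625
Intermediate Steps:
h(B) = 40*B (h(B) = 20*(2*B) = 40*B)
((-10 - 9)*5)*1327 + h(-39) = ((-10 - 9)*5)*1327 + 40*(-39) = -19*5*1327 - 1560 = -95*1327 - 1560 = -126065 - 1560 = -127625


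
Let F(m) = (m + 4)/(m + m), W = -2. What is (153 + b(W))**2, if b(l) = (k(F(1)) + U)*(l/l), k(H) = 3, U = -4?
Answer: 23104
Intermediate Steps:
F(m) = (4 + m)/(2*m) (F(m) = (4 + m)/((2*m)) = (4 + m)*(1/(2*m)) = (4 + m)/(2*m))
b(l) = -1 (b(l) = (3 - 4)*(l/l) = -1*1 = -1)
(153 + b(W))**2 = (153 - 1)**2 = 152**2 = 23104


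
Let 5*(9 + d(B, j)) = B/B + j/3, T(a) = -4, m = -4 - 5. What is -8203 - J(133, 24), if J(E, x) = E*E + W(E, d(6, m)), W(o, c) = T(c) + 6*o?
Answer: -26686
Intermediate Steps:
m = -9
d(B, j) = -44/5 + j/15 (d(B, j) = -9 + (B/B + j/3)/5 = -9 + (1 + j*(⅓))/5 = -9 + (1 + j/3)/5 = -9 + (⅕ + j/15) = -44/5 + j/15)
W(o, c) = -4 + 6*o
J(E, x) = -4 + E² + 6*E (J(E, x) = E*E + (-4 + 6*E) = E² + (-4 + 6*E) = -4 + E² + 6*E)
-8203 - J(133, 24) = -8203 - (-4 + 133² + 6*133) = -8203 - (-4 + 17689 + 798) = -8203 - 1*18483 = -8203 - 18483 = -26686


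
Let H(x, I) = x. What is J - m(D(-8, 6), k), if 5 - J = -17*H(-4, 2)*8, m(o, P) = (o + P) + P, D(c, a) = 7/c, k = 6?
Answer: -4401/8 ≈ -550.13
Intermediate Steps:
m(o, P) = o + 2*P (m(o, P) = (P + o) + P = o + 2*P)
J = -539 (J = 5 - (-17*(-4))*8 = 5 - 68*8 = 5 - 1*544 = 5 - 544 = -539)
J - m(D(-8, 6), k) = -539 - (7/(-8) + 2*6) = -539 - (7*(-⅛) + 12) = -539 - (-7/8 + 12) = -539 - 1*89/8 = -539 - 89/8 = -4401/8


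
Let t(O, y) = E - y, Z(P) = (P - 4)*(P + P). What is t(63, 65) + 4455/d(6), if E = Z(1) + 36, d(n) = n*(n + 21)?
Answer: -15/2 ≈ -7.5000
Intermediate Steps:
Z(P) = 2*P*(-4 + P) (Z(P) = (-4 + P)*(2*P) = 2*P*(-4 + P))
d(n) = n*(21 + n)
E = 30 (E = 2*1*(-4 + 1) + 36 = 2*1*(-3) + 36 = -6 + 36 = 30)
t(O, y) = 30 - y
t(63, 65) + 4455/d(6) = (30 - 1*65) + 4455/((6*(21 + 6))) = (30 - 65) + 4455/((6*27)) = -35 + 4455/162 = -35 + 4455*(1/162) = -35 + 55/2 = -15/2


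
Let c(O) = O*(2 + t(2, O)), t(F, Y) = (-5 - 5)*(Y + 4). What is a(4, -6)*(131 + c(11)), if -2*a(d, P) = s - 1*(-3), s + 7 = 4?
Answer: 0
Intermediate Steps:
s = -3 (s = -7 + 4 = -3)
t(F, Y) = -40 - 10*Y (t(F, Y) = -10*(4 + Y) = -40 - 10*Y)
c(O) = O*(-38 - 10*O) (c(O) = O*(2 + (-40 - 10*O)) = O*(-38 - 10*O))
a(d, P) = 0 (a(d, P) = -(-3 - 1*(-3))/2 = -(-3 + 3)/2 = -1/2*0 = 0)
a(4, -6)*(131 + c(11)) = 0*(131 - 2*11*(19 + 5*11)) = 0*(131 - 2*11*(19 + 55)) = 0*(131 - 2*11*74) = 0*(131 - 1628) = 0*(-1497) = 0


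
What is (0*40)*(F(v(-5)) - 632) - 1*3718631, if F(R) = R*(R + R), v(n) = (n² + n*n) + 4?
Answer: -3718631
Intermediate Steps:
v(n) = 4 + 2*n² (v(n) = (n² + n²) + 4 = 2*n² + 4 = 4 + 2*n²)
F(R) = 2*R² (F(R) = R*(2*R) = 2*R²)
(0*40)*(F(v(-5)) - 632) - 1*3718631 = (0*40)*(2*(4 + 2*(-5)²)² - 632) - 1*3718631 = 0*(2*(4 + 2*25)² - 632) - 3718631 = 0*(2*(4 + 50)² - 632) - 3718631 = 0*(2*54² - 632) - 3718631 = 0*(2*2916 - 632) - 3718631 = 0*(5832 - 632) - 3718631 = 0*5200 - 3718631 = 0 - 3718631 = -3718631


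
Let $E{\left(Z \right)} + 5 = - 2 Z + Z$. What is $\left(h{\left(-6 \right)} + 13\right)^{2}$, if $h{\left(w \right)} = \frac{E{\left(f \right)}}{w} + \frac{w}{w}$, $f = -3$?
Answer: $\frac{1849}{9} \approx 205.44$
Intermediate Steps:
$E{\left(Z \right)} = -5 - Z$ ($E{\left(Z \right)} = -5 + \left(- 2 Z + Z\right) = -5 - Z$)
$h{\left(w \right)} = 1 - \frac{2}{w}$ ($h{\left(w \right)} = \frac{-5 - -3}{w} + \frac{w}{w} = \frac{-5 + 3}{w} + 1 = - \frac{2}{w} + 1 = 1 - \frac{2}{w}$)
$\left(h{\left(-6 \right)} + 13\right)^{2} = \left(\frac{-2 - 6}{-6} + 13\right)^{2} = \left(\left(- \frac{1}{6}\right) \left(-8\right) + 13\right)^{2} = \left(\frac{4}{3} + 13\right)^{2} = \left(\frac{43}{3}\right)^{2} = \frac{1849}{9}$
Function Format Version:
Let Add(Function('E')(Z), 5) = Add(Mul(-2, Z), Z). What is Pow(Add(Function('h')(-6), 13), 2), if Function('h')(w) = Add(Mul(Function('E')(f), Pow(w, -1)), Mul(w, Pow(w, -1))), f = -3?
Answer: Rational(1849, 9) ≈ 205.44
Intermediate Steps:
Function('E')(Z) = Add(-5, Mul(-1, Z)) (Function('E')(Z) = Add(-5, Add(Mul(-2, Z), Z)) = Add(-5, Mul(-1, Z)))
Function('h')(w) = Add(1, Mul(-2, Pow(w, -1))) (Function('h')(w) = Add(Mul(Add(-5, Mul(-1, -3)), Pow(w, -1)), Mul(w, Pow(w, -1))) = Add(Mul(Add(-5, 3), Pow(w, -1)), 1) = Add(Mul(-2, Pow(w, -1)), 1) = Add(1, Mul(-2, Pow(w, -1))))
Pow(Add(Function('h')(-6), 13), 2) = Pow(Add(Mul(Pow(-6, -1), Add(-2, -6)), 13), 2) = Pow(Add(Mul(Rational(-1, 6), -8), 13), 2) = Pow(Add(Rational(4, 3), 13), 2) = Pow(Rational(43, 3), 2) = Rational(1849, 9)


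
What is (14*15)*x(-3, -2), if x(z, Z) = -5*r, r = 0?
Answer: 0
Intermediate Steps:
x(z, Z) = 0 (x(z, Z) = -5*0 = 0)
(14*15)*x(-3, -2) = (14*15)*0 = 210*0 = 0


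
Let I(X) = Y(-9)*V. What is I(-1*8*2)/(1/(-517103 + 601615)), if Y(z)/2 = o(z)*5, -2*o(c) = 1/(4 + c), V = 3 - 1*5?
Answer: -169024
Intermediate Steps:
V = -2 (V = 3 - 5 = -2)
o(c) = -1/(2*(4 + c))
Y(z) = -10/(8 + 2*z) (Y(z) = 2*(-1/(8 + 2*z)*5) = 2*(-5/(8 + 2*z)) = -10/(8 + 2*z))
I(X) = -2 (I(X) = -5/(4 - 9)*(-2) = -5/(-5)*(-2) = -5*(-1/5)*(-2) = 1*(-2) = -2)
I(-1*8*2)/(1/(-517103 + 601615)) = -2/(1/(-517103 + 601615)) = -2/(1/84512) = -2/1/84512 = -2*84512 = -169024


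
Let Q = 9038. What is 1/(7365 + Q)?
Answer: 1/16403 ≈ 6.0964e-5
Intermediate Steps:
1/(7365 + Q) = 1/(7365 + 9038) = 1/16403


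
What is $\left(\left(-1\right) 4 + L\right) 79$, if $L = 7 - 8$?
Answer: $-395$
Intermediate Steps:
$L = -1$
$\left(\left(-1\right) 4 + L\right) 79 = \left(\left(-1\right) 4 - 1\right) 79 = \left(-4 - 1\right) 79 = \left(-5\right) 79 = -395$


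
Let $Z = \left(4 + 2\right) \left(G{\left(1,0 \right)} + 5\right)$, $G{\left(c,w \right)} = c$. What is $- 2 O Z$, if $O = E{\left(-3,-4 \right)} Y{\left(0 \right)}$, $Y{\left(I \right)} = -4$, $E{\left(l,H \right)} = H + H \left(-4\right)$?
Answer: $3456$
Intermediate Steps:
$E{\left(l,H \right)} = - 3 H$ ($E{\left(l,H \right)} = H - 4 H = - 3 H$)
$O = -48$ ($O = \left(-3\right) \left(-4\right) \left(-4\right) = 12 \left(-4\right) = -48$)
$Z = 36$ ($Z = \left(4 + 2\right) \left(1 + 5\right) = 6 \cdot 6 = 36$)
$- 2 O Z = \left(-2\right) \left(-48\right) 36 = 96 \cdot 36 = 3456$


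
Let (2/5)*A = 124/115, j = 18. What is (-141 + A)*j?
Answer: -57258/23 ≈ -2489.5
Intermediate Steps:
A = 62/23 (A = 5*(124/115)/2 = 5*(124*(1/115))/2 = (5/2)*(124/115) = 62/23 ≈ 2.6957)
(-141 + A)*j = (-141 + 62/23)*18 = -3181/23*18 = -57258/23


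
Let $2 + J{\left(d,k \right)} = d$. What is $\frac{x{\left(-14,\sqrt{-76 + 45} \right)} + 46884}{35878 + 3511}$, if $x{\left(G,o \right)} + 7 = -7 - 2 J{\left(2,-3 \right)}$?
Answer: $\frac{46870}{39389} \approx 1.1899$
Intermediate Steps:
$J{\left(d,k \right)} = -2 + d$
$x{\left(G,o \right)} = -14$ ($x{\left(G,o \right)} = -7 - \left(7 + 2 \left(-2 + 2\right)\right) = -7 - 7 = -14$)
$\frac{x{\left(-14,\sqrt{-76 + 45} \right)} + 46884}{35878 + 3511} = \frac{-14 + 46884}{35878 + 3511} = \frac{46870}{39389}$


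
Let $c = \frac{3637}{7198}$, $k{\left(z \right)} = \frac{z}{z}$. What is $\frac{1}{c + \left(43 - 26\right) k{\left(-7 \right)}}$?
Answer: $\frac{7198}{126003} \approx 0.057126$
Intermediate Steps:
$k{\left(z \right)} = 1$
$c = \frac{3637}{7198}$ ($c = 3637 \cdot \frac{1}{7198} = \frac{3637}{7198} \approx 0.50528$)
$\frac{1}{c + \left(43 - 26\right) k{\left(-7 \right)}} = \frac{1}{\frac{3637}{7198} + \left(43 - 26\right) 1} = \frac{1}{\frac{3637}{7198} + 17 \cdot 1} = \frac{1}{\frac{3637}{7198} + 17} = \frac{1}{\frac{126003}{7198}} = \frac{7198}{126003}$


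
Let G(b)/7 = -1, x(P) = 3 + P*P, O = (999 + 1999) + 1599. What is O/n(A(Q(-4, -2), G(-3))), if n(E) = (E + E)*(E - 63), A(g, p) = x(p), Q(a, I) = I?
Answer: -4597/1144 ≈ -4.0184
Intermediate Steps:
O = 4597 (O = 2998 + 1599 = 4597)
x(P) = 3 + P²
G(b) = -7 (G(b) = 7*(-1) = -7)
A(g, p) = 3 + p²
n(E) = 2*E*(-63 + E) (n(E) = (2*E)*(-63 + E) = 2*E*(-63 + E))
O/n(A(Q(-4, -2), G(-3))) = 4597/((2*(3 + (-7)²)*(-63 + (3 + (-7)²)))) = 4597/((2*(3 + 49)*(-63 + (3 + 49)))) = 4597/((2*52*(-63 + 52))) = 4597/((2*52*(-11))) = 4597/(-1144) = 4597*(-1/1144) = -4597/1144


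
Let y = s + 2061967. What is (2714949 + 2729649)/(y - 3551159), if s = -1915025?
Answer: -1814866/1134739 ≈ -1.5994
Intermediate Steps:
y = 146942 (y = -1915025 + 2061967 = 146942)
(2714949 + 2729649)/(y - 3551159) = (2714949 + 2729649)/(146942 - 3551159) = 5444598/(-3404217) = 5444598*(-1/3404217) = -1814866/1134739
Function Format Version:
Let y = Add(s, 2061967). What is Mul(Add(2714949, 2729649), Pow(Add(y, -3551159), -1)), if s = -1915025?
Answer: Rational(-1814866, 1134739) ≈ -1.5994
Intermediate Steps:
y = 146942 (y = Add(-1915025, 2061967) = 146942)
Mul(Add(2714949, 2729649), Pow(Add(y, -3551159), -1)) = Mul(Add(2714949, 2729649), Pow(Add(146942, -3551159), -1)) = Mul(5444598, Pow(-3404217, -1)) = Mul(5444598, Rational(-1, 3404217)) = Rational(-1814866, 1134739)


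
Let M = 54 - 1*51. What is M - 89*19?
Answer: -1688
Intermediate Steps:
M = 3 (M = 54 - 51 = 3)
M - 89*19 = 3 - 89*19 = 3 - 1691 = -1688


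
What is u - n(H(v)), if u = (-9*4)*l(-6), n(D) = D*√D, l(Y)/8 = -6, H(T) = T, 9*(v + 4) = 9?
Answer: 1728 + 3*I*√3 ≈ 1728.0 + 5.1962*I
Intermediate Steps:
v = -3 (v = -4 + (⅑)*9 = -4 + 1 = -3)
l(Y) = -48 (l(Y) = 8*(-6) = -48)
n(D) = D^(3/2)
u = 1728 (u = -9*4*(-48) = -36*(-48) = 1728)
u - n(H(v)) = 1728 - (-3)^(3/2) = 1728 - (-3)*I*√3 = 1728 + 3*I*√3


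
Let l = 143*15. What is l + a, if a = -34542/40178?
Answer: 43073634/20089 ≈ 2144.1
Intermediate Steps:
l = 2145
a = -17271/20089 (a = -34542*1/40178 = -17271/20089 ≈ -0.85972)
l + a = 2145 - 17271/20089 = 43073634/20089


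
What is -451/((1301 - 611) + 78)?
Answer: -451/768 ≈ -0.58724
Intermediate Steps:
-451/((1301 - 611) + 78) = -451/(690 + 78) = -451/768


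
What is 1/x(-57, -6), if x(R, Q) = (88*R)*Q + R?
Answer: 1/30039 ≈ 3.3290e-5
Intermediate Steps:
x(R, Q) = R + 88*Q*R (x(R, Q) = 88*Q*R + R = R + 88*Q*R)
1/x(-57, -6) = 1/(-57*(1 + 88*(-6))) = 1/(-57*(1 - 528)) = 1/(-57*(-527)) = 1/30039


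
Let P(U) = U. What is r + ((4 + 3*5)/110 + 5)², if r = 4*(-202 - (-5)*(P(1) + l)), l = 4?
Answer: -8243039/12100 ≈ -681.24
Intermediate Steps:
r = -708 (r = 4*(-202 - (-5)*(1 + 4)) = 4*(-202 - (-5)*5) = 4*(-202 - 1*(-25)) = 4*(-202 + 25) = 4*(-177) = -708)
r + ((4 + 3*5)/110 + 5)² = -708 + ((4 + 3*5)/110 + 5)² = -708 + ((4 + 15)*(1/110) + 5)² = -708 + (19*(1/110) + 5)² = -708 + (19/110 + 5)² = -708 + (569/110)² = -708 + 323761/12100 = -8243039/12100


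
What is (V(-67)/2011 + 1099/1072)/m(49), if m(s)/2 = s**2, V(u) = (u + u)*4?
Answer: 1635497/10352113184 ≈ 0.00015799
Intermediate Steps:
V(u) = 8*u (V(u) = (2*u)*4 = 8*u)
m(s) = 2*s**2
(V(-67)/2011 + 1099/1072)/m(49) = ((8*(-67))/2011 + 1099/1072)/((2*49**2)) = (-536*1/2011 + 1099*(1/1072))/((2*2401)) = (-536/2011 + 1099/1072)/4802 = (1635497/2155792)*(1/4802) = 1635497/10352113184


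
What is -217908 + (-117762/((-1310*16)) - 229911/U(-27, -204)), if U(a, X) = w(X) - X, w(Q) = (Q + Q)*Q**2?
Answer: -3231151092158053/14828434960 ≈ -2.1790e+5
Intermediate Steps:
w(Q) = 2*Q**3 (w(Q) = (2*Q)*Q**2 = 2*Q**3)
U(a, X) = -X + 2*X**3 (U(a, X) = 2*X**3 - X = -X + 2*X**3)
-217908 + (-117762/((-1310*16)) - 229911/U(-27, -204)) = -217908 + (-117762/((-1310*16)) - 229911/(-1*(-204) + 2*(-204)**3)) = -217908 + (-117762/(-20960) - 229911/(204 + 2*(-8489664))) = -217908 + (-117762*(-1/20960) - 229911/(204 - 16979328)) = -217908 + (58881/10480 - 229911/(-16979124)) = -217908 + (58881/10480 - 229911*(-1/16979124)) = -217908 + (58881/10480 + 76637/5659708) = -217908 + 83513105627/14828434960 = -3231151092158053/14828434960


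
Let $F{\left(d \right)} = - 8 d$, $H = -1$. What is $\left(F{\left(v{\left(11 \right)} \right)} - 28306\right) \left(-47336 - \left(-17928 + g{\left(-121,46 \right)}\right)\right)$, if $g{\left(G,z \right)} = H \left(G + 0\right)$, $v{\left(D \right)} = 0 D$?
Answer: $835847874$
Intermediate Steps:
$v{\left(D \right)} = 0$
$g{\left(G,z \right)} = - G$ ($g{\left(G,z \right)} = - (G + 0) = - G$)
$\left(F{\left(v{\left(11 \right)} \right)} - 28306\right) \left(-47336 - \left(-17928 + g{\left(-121,46 \right)}\right)\right) = \left(\left(-8\right) 0 - 28306\right) \left(-47336 + \left(17928 - \left(-1\right) \left(-121\right)\right)\right) = \left(0 - 28306\right) \left(-47336 + \left(17928 - 121\right)\right) = - 28306 \left(-47336 + \left(17928 - 121\right)\right) = - 28306 \left(-47336 + 17807\right) = \left(-28306\right) \left(-29529\right) = 835847874$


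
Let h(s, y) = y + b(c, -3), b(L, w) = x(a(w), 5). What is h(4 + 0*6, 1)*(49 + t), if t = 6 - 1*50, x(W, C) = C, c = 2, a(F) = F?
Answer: 30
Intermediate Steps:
b(L, w) = 5
t = -44 (t = 6 - 50 = -44)
h(s, y) = 5 + y (h(s, y) = y + 5 = 5 + y)
h(4 + 0*6, 1)*(49 + t) = (5 + 1)*(49 - 44) = 6*5 = 30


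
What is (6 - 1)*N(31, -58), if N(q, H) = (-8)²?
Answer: 320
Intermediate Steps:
N(q, H) = 64
(6 - 1)*N(31, -58) = (6 - 1)*64 = 5*64 = 320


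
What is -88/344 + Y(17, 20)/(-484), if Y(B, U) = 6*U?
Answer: -2621/5203 ≈ -0.50375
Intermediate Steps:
-88/344 + Y(17, 20)/(-484) = -88/344 + (6*20)/(-484) = -88*1/344 + 120*(-1/484) = -11/43 - 30/121 = -2621/5203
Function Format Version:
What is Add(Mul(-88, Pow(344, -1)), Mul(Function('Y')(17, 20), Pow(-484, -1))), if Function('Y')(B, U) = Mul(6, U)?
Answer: Rational(-2621, 5203) ≈ -0.50375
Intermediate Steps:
Add(Mul(-88, Pow(344, -1)), Mul(Function('Y')(17, 20), Pow(-484, -1))) = Add(Mul(-88, Pow(344, -1)), Mul(Mul(6, 20), Pow(-484, -1))) = Add(Mul(-88, Rational(1, 344)), Mul(120, Rational(-1, 484))) = Add(Rational(-11, 43), Rational(-30, 121)) = Rational(-2621, 5203)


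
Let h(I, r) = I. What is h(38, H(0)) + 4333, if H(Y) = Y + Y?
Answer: 4371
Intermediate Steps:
H(Y) = 2*Y
h(38, H(0)) + 4333 = 38 + 4333 = 4371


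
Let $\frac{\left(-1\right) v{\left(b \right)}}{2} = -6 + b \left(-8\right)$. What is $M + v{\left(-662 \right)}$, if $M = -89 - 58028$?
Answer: $-68697$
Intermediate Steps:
$v{\left(b \right)} = 12 + 16 b$ ($v{\left(b \right)} = - 2 \left(-6 + b \left(-8\right)\right) = - 2 \left(-6 - 8 b\right) = 12 + 16 b$)
$M = -58117$ ($M = -89 - 58028 = -58117$)
$M + v{\left(-662 \right)} = -58117 + \left(12 + 16 \left(-662\right)\right) = -58117 + \left(12 - 10592\right) = -58117 - 10580 = -68697$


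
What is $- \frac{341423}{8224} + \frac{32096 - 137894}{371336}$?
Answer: $- \frac{2279513105}{54533344} \approx -41.8$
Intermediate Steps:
$- \frac{341423}{8224} + \frac{32096 - 137894}{371336} = \left(-341423\right) \frac{1}{8224} - \frac{7557}{26524} = - \frac{341423}{8224} - \frac{7557}{26524} = - \frac{2279513105}{54533344}$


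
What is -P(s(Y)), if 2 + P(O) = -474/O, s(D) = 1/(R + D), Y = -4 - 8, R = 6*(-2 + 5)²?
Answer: 19910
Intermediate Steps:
R = 54 (R = 6*3² = 6*9 = 54)
Y = -12
s(D) = 1/(54 + D)
P(O) = -2 - 474/O
-P(s(Y)) = -(-2 - 474/(1/(54 - 12))) = -(-2 - 474/(1/42)) = -(-2 - 474/1/42) = -(-2 - 474*42) = -(-2 - 19908) = -1*(-19910) = 19910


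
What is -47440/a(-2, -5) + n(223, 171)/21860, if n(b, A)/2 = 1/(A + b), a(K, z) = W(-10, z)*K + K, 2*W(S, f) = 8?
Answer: 20429656481/4306420 ≈ 4744.0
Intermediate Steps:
W(S, f) = 4 (W(S, f) = (½)*8 = 4)
a(K, z) = 5*K (a(K, z) = 4*K + K = 5*K)
n(b, A) = 2/(A + b)
-47440/a(-2, -5) + n(223, 171)/21860 = -47440/(5*(-2)) + (2/(171 + 223))/21860 = -47440/(-10) + (2/394)*(1/21860) = -47440*(-⅒) + (2*(1/394))*(1/21860) = 4744 + (1/197)*(1/21860) = 4744 + 1/4306420 = 20429656481/4306420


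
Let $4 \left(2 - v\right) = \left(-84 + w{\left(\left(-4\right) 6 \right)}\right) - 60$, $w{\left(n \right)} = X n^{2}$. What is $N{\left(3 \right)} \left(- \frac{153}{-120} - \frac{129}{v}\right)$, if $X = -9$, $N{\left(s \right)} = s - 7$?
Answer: $- \frac{31437}{6670} \approx -4.7132$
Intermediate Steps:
$N{\left(s \right)} = -7 + s$
$w{\left(n \right)} = - 9 n^{2}$
$v = 1334$ ($v = 2 - \frac{\left(-84 - 9 \left(\left(-4\right) 6\right)^{2}\right) - 60}{4} = 2 - \frac{\left(-84 - 9 \left(-24\right)^{2}\right) - 60}{4} = 2 - \frac{\left(-84 - 5184\right) - 60}{4} = 2 - \frac{-5268 - 60}{4} = 2 - -1332 = 2 + 1332 = 1334$)
$N{\left(3 \right)} \left(- \frac{153}{-120} - \frac{129}{v}\right) = \left(-7 + 3\right) \left(- \frac{153}{-120} - \frac{129}{1334}\right) = - 4 \left(\left(-153\right) \left(- \frac{1}{120}\right) - \frac{129}{1334}\right) = - 4 \left(\frac{51}{40} - \frac{129}{1334}\right) = \left(-4\right) \frac{31437}{26680} = - \frac{31437}{6670}$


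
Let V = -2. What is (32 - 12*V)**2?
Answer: 3136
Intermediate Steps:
(32 - 12*V)**2 = (32 - 12*(-2))**2 = (32 + 24)**2 = 56**2 = 3136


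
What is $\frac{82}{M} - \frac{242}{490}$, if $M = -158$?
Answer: $- \frac{19604}{19355} \approx -1.0129$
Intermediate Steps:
$\frac{82}{M} - \frac{242}{490} = \frac{82}{-158} - \frac{242}{490} = 82 \left(- \frac{1}{158}\right) - \frac{121}{245} = - \frac{41}{79} - \frac{121}{245} = - \frac{19604}{19355}$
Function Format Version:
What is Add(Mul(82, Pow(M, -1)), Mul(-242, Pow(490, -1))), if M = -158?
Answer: Rational(-19604, 19355) ≈ -1.0129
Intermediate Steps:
Add(Mul(82, Pow(M, -1)), Mul(-242, Pow(490, -1))) = Add(Mul(82, Pow(-158, -1)), Mul(-242, Pow(490, -1))) = Add(Mul(82, Rational(-1, 158)), Mul(-242, Rational(1, 490))) = Add(Rational(-41, 79), Rational(-121, 245)) = Rational(-19604, 19355)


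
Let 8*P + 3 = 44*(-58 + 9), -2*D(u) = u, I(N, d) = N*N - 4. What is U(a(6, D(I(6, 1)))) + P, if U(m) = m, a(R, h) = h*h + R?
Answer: -63/8 ≈ -7.8750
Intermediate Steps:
I(N, d) = -4 + N² (I(N, d) = N² - 4 = -4 + N²)
D(u) = -u/2
a(R, h) = R + h² (a(R, h) = h² + R = R + h²)
P = -2159/8 (P = -3/8 + (44*(-58 + 9))/8 = -3/8 + (44*(-49))/8 = -3/8 + (⅛)*(-2156) = -3/8 - 539/2 = -2159/8 ≈ -269.88)
U(a(6, D(I(6, 1)))) + P = (6 + (-(-4 + 6²)/2)²) - 2159/8 = (6 + (-(-4 + 36)/2)²) - 2159/8 = (6 + (-½*32)²) - 2159/8 = (6 + (-16)²) - 2159/8 = (6 + 256) - 2159/8 = 262 - 2159/8 = -63/8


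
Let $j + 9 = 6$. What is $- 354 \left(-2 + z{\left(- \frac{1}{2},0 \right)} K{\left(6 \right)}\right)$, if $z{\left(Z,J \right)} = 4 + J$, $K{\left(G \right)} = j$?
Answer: $4956$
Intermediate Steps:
$j = -3$ ($j = -9 + 6 = -3$)
$K{\left(G \right)} = -3$
$- 354 \left(-2 + z{\left(- \frac{1}{2},0 \right)} K{\left(6 \right)}\right) = - 354 \left(-2 + \left(4 + 0\right) \left(-3\right)\right) = - 354 \left(-2 + 4 \left(-3\right)\right) = - 354 \left(-2 - 12\right) = \left(-354\right) \left(-14\right) = 4956$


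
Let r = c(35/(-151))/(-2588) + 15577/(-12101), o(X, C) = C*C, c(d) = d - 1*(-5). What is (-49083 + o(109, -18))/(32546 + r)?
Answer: -19214806895441/12825126347471 ≈ -1.4982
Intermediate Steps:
c(d) = 5 + d (c(d) = d + 5 = 5 + d)
o(X, C) = C²
r = -1524004349/1182231397 (r = (5 + 35/(-151))/(-2588) + 15577/(-12101) = (5 + 35*(-1/151))*(-1/2588) + 15577*(-1/12101) = (5 - 35/151)*(-1/2588) - 15577/12101 = (720/151)*(-1/2588) - 15577/12101 = -180/97697 - 15577/12101 = -1524004349/1182231397 ≈ -1.2891)
(-49083 + o(109, -18))/(32546 + r) = (-49083 + (-18)²)/(32546 - 1524004349/1182231397) = (-49083 + 324)/(38475379042413/1182231397) = -48759*1182231397/38475379042413 = -19214806895441/12825126347471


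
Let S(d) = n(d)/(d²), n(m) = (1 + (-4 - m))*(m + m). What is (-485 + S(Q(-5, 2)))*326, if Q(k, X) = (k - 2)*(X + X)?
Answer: -1110845/7 ≈ -1.5869e+5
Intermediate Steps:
n(m) = 2*m*(-3 - m) (n(m) = (-3 - m)*(2*m) = 2*m*(-3 - m))
Q(k, X) = 2*X*(-2 + k) (Q(k, X) = (-2 + k)*(2*X) = 2*X*(-2 + k))
S(d) = -2*(3 + d)/d (S(d) = (-2*d*(3 + d))/(d²) = (-2*d*(3 + d))/d² = -2*(3 + d)/d)
(-485 + S(Q(-5, 2)))*326 = (-485 + (-2 - 6*1/(4*(-2 - 5))))*326 = (-485 + (-2 - 6/(2*2*(-7))))*326 = (-485 + (-2 - 6/(-28)))*326 = (-485 + (-2 - 6*(-1/28)))*326 = (-485 + (-2 + 3/14))*326 = (-485 - 25/14)*326 = -6815/14*326 = -1110845/7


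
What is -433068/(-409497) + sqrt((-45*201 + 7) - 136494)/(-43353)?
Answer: 144356/136499 - 2*I*sqrt(36383)/43353 ≈ 1.0576 - 0.0087995*I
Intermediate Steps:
-433068/(-409497) + sqrt((-45*201 + 7) - 136494)/(-43353) = -433068*(-1/409497) + sqrt((-9045 + 7) - 136494)*(-1/43353) = 144356/136499 + sqrt(-9038 - 136494)*(-1/43353) = 144356/136499 + sqrt(-145532)*(-1/43353) = 144356/136499 + (2*I*sqrt(36383))*(-1/43353) = 144356/136499 - 2*I*sqrt(36383)/43353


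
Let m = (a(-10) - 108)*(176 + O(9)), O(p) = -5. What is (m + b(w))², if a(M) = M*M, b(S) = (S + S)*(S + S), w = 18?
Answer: 5184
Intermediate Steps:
b(S) = 4*S² (b(S) = (2*S)*(2*S) = 4*S²)
a(M) = M²
m = -1368 (m = ((-10)² - 108)*(176 - 5) = (100 - 108)*171 = -8*171 = -1368)
(m + b(w))² = (-1368 + 4*18²)² = (-1368 + 4*324)² = (-1368 + 1296)² = (-72)² = 5184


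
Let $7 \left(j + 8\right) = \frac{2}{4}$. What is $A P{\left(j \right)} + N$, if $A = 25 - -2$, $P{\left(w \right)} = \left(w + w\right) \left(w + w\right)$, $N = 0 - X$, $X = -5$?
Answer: $\frac{332912}{49} \approx 6794.1$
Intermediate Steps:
$j = - \frac{111}{14}$ ($j = -8 + \frac{2 \cdot \frac{1}{4}}{7} = -8 + \frac{1}{7} \cdot \frac{1}{2} = -8 + \frac{1}{14} = - \frac{111}{14} \approx -7.9286$)
$N = 5$ ($N = 0 - -5 = 0 + 5 = 5$)
$P{\left(w \right)} = 4 w^{2}$ ($P{\left(w \right)} = 2 w 2 w = 4 w^{2}$)
$A = 27$ ($A = 25 + 2 = 27$)
$A P{\left(j \right)} + N = 27 \cdot 4 \left(- \frac{111}{14}\right)^{2} + 5 = 27 \cdot 4 \cdot \frac{12321}{196} + 5 = 27 \cdot \frac{12321}{49} + 5 = \frac{332667}{49} + 5 = \frac{332912}{49}$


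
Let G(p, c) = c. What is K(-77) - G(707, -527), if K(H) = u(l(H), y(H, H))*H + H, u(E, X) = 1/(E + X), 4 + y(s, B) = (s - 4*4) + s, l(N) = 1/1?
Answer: 77927/173 ≈ 450.45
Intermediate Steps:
l(N) = 1
y(s, B) = -20 + 2*s (y(s, B) = -4 + ((s - 4*4) + s) = -4 + ((s - 16) + s) = -4 + ((-16 + s) + s) = -4 + (-16 + 2*s) = -20 + 2*s)
K(H) = H + H/(-19 + 2*H) (K(H) = H/(1 + (-20 + 2*H)) + H = H/(-19 + 2*H) + H = H + H/(-19 + 2*H))
K(-77) - G(707, -527) = 2*(-77)*(-9 - 77)/(-19 + 2*(-77)) - 1*(-527) = 2*(-77)*(-86)/(-19 - 154) + 527 = 2*(-77)*(-86)/(-173) + 527 = 2*(-77)*(-1/173)*(-86) + 527 = -13244/173 + 527 = 77927/173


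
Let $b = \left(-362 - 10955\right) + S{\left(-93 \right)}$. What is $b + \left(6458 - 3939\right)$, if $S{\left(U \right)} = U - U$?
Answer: $-8798$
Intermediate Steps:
$S{\left(U \right)} = 0$
$b = -11317$ ($b = \left(-362 - 10955\right) + 0 = -11317 + 0 = -11317$)
$b + \left(6458 - 3939\right) = -11317 + \left(6458 - 3939\right) = -11317 + 2519 = -8798$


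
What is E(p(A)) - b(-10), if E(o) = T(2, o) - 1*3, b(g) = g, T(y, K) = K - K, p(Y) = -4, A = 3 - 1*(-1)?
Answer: 7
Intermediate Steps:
A = 4 (A = 3 + 1 = 4)
T(y, K) = 0
E(o) = -3 (E(o) = 0 - 1*3 = 0 - 3 = -3)
E(p(A)) - b(-10) = -3 - 1*(-10) = -3 + 10 = 7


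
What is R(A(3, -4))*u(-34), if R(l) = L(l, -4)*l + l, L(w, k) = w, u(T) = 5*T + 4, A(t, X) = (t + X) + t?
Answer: -996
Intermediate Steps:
A(t, X) = X + 2*t (A(t, X) = (X + t) + t = X + 2*t)
u(T) = 4 + 5*T
R(l) = l + l**2 (R(l) = l*l + l = l**2 + l = l + l**2)
R(A(3, -4))*u(-34) = ((-4 + 2*3)*(1 + (-4 + 2*3)))*(4 + 5*(-34)) = ((-4 + 6)*(1 + (-4 + 6)))*(4 - 170) = (2*(1 + 2))*(-166) = (2*3)*(-166) = 6*(-166) = -996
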